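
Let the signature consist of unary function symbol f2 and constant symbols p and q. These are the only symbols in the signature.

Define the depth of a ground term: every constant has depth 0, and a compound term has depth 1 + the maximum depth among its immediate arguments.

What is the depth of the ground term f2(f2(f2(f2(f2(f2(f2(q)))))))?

depth(f2(q)) = 1 + depth(q) = 1 + 0 = 1
depth(f2(f2(q))) = 1 + depth(f2(q)) = 1 + 1 = 2
depth(f2(f2(f2(q)))) = 1 + depth(f2(f2(q))) = 1 + 2 = 3
depth(f2(f2(f2(f2(q))))) = 1 + depth(f2(f2(f2(q)))) = 1 + 3 = 4
depth(f2(f2(f2(f2(f2(q)))))) = 1 + depth(f2(f2(f2(f2(q))))) = 1 + 4 = 5
depth(f2(f2(f2(f2(f2(f2(q))))))) = 1 + depth(f2(f2(f2(f2(f2(q)))))) = 1 + 5 = 6
depth(f2(f2(f2(f2(f2(f2(f2(q)))))))) = 1 + depth(f2(f2(f2(f2(f2(f2(q))))))) = 1 + 6 = 7

7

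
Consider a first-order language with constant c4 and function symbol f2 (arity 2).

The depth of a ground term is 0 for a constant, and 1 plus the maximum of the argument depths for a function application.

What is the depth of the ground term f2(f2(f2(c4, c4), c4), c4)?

depth(f2(c4, c4)) = 1 + max(0, 0) = 1
depth(f2(f2(c4, c4), c4)) = 1 + max(1, 0) = 2
depth(f2(f2(f2(c4, c4), c4), c4)) = 1 + max(2, 0) = 3

3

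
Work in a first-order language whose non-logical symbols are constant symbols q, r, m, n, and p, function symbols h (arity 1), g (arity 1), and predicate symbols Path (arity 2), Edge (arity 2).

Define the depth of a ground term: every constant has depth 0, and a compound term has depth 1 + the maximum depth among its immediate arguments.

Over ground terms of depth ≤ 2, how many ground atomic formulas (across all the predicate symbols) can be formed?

First count ground terms of depth ≤ 2.
Let N_k = |{terms of depth ≤ k}|. Then N_0 = 5 and N_k = 5 + N_{k-1} + N_{k-1} for k ≥ 1 (one summand per function symbol, arity giving the exponent).
N_0 = 5
N_1 = 5 + 5 + 5 = 15
N_2 = 5 + 15 + 15 = 35
So |H| = 35.
Each predicate of arity r yields |H|^r ground atoms (one per choice of an r-tuple from H):
  Path: 35^2 = 1225;  Edge: 35^2 = 1225
Total ground atoms: 1225 + 1225 = 2450.

2450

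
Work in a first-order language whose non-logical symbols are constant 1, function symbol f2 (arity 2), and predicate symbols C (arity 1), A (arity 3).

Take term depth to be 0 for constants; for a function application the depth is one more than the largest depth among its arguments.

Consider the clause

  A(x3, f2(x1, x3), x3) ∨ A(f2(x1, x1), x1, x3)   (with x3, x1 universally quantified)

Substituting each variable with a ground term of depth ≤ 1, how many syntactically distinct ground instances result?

4

Ground terms of depth ≤ 1:
  If N_k denotes the number of depth-≤k ground terms, the 1 constant gives N_0 = 1, and each function symbol of arity r contributes N_{k-1}^r new terms at level k: N_k = 1 + N_{k-1}^2.
  N_0 = 1
  N_1 = 1 + 1^2 = 2
  Explicitly: 1, f2(1, 1).
So there are 2 ground terms available for substitution.
There are 2 variables to instantiate (x3, x1), each occurring in at least one literal, so different choices give different ground instances.
Number of ground instances = 2^2 = 4.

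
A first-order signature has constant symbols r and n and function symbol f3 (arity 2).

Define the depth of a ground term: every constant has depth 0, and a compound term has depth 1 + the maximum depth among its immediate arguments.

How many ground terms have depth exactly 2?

32

Write N_k for the number of ground terms of depth ≤ k. A term of depth ≤ k is either a constant or a function symbol applied to arguments of depth ≤ k−1, so N_k = 2 + N_{k-1}^2.
N_0 = 2
N_1 = 2 + 2^2 = 6
N_2 = 2 + 6^2 = 38
Terms of depth exactly 2: N_2 − N_1 = 38 − 6 = 32.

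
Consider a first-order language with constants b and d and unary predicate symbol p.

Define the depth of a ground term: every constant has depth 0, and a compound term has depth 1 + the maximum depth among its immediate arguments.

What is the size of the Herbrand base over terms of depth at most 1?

First count ground terms of depth ≤ 1.
With no function symbols every ground term is a constant, so there are exactly 2 ground terms at every depth bound.
N_0 = 2
N_1 = 2
So |H| = 2.
Each predicate of arity r yields |H|^r ground atoms (one per choice of an r-tuple from H):
  p: 2
Total ground atoms: 2.

2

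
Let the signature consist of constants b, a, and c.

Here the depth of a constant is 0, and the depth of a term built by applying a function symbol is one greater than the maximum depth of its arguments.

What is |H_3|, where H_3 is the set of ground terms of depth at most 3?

3

With no function symbols every ground term is a constant, so there are exactly 3 ground terms at every depth bound.
N_0 = 3
N_1 = 3
N_2 = 3
N_3 = 3
Explicitly: b, a, c.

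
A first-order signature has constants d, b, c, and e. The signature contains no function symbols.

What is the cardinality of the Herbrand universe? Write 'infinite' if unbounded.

4

There are no function symbols, so every ground term is one of the 4 constants.
The Herbrand universe is {d, b, c, e}, which is finite with 4 elements.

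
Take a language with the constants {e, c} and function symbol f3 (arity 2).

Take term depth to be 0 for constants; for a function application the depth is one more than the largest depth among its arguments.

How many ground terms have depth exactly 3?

1408

Let N_k count ground terms of depth at most k. Each non-constant term of depth ≤ k is some function symbol applied to depth-≤(k−1) arguments, giving N_k = 2 + N_{k-1}^2.
N_0 = 2
N_1 = 2 + 2^2 = 6
N_2 = 2 + 6^2 = 38
N_3 = 2 + 38^2 = 1446
Terms of depth exactly 3: N_3 − N_2 = 1446 − 38 = 1408.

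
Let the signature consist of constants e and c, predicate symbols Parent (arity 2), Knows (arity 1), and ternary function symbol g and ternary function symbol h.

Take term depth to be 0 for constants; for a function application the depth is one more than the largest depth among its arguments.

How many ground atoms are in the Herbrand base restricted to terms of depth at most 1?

342

First count ground terms of depth ≤ 1.
Let N_k = |{terms of depth ≤ k}|. Then N_0 = 2 and N_k = 2 + N_{k-1}^3 + N_{k-1}^3 for k ≥ 1 (one summand per function symbol, arity giving the exponent).
N_0 = 2
N_1 = 2 + 2^3 + 2^3 = 18
So |H| = 18.
A ground atom is a predicate applied to a tuple of terms from H, so the count is the sum over predicates of |H|^arity:
  Parent: 18^2 = 324;  Knows: 18
Total ground atoms: 324 + 18 = 342.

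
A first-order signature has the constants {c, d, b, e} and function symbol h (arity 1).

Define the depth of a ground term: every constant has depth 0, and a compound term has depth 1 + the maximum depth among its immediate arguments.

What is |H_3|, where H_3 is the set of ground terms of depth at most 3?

Let N_k count ground terms of depth at most k. Each non-constant term of depth ≤ k is some function symbol applied to depth-≤(k−1) arguments, giving N_k = 4 + N_{k-1}.
N_0 = 4
N_1 = 4 + 4 = 8
N_2 = 4 + 8 = 12
N_3 = 4 + 12 = 16

16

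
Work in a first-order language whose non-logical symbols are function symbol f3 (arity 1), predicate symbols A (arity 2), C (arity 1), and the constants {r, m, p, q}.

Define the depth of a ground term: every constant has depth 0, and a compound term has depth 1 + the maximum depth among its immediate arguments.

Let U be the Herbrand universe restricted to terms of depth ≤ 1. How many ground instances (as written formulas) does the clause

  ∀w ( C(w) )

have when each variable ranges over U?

8

Ground terms of depth ≤ 1:
  If N_k denotes the number of depth-≤k ground terms, the 4 constants give N_0 = 4, and each function symbol of arity r contributes N_{k-1}^r new terms at level k: N_k = 4 + N_{k-1}.
  N_0 = 4
  N_1 = 4 + 4 = 8
  Explicitly: r, m, p, q, f3(r), f3(m), f3(p), f3(q).
So there are 8 ground terms available for substitution.
The variable w ranges independently over the available ground terms, and distinct assignments produce distinct instances.
Number of ground instances = 8.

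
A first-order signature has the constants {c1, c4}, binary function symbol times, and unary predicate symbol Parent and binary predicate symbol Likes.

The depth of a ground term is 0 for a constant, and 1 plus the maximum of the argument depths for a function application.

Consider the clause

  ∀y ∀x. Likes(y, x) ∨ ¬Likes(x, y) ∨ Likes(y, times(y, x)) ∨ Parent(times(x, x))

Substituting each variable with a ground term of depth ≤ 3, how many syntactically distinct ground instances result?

Ground terms of depth ≤ 3:
  If N_k denotes the number of depth-≤k ground terms, the 2 constants give N_0 = 2, and each function symbol of arity r contributes N_{k-1}^r new terms at level k: N_k = 2 + N_{k-1}^2.
  N_0 = 2
  N_1 = 2 + 2^2 = 6
  N_2 = 2 + 6^2 = 38
  N_3 = 2 + 38^2 = 1446
So there are 1446 ground terms available for substitution.
The clause has 2 distinct variables (y, x), each appearing in the body. In the free term algebra distinct substitutions yield syntactically distinct ground instances.
Number of ground instances = 1446^2 = 2090916.

2090916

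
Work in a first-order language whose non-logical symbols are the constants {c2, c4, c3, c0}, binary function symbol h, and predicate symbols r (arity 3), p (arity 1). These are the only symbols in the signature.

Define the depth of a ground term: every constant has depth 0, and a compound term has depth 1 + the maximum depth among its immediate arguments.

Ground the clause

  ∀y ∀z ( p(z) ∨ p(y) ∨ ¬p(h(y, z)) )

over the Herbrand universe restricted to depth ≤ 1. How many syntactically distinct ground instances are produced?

Ground terms of depth ≤ 1:
  Count level by level. With function symbols h/2, the terms of depth ≤ k are the 4 constants together with each function applied to depth-≤(k−1) tuples, so N_k = 4 + N_{k-1}^2.
  N_0 = 4
  N_1 = 4 + 4^2 = 20
So there are 20 ground terms available for substitution.
There are 2 variables to instantiate (y, z), each occurring in at least one literal, so different choices give different ground instances.
Number of ground instances = 20^2 = 400.

400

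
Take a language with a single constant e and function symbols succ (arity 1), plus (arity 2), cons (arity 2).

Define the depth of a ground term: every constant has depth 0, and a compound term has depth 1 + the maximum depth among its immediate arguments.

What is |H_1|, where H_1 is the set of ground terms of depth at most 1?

4

If N_k denotes the number of depth-≤k ground terms, the 1 constant gives N_0 = 1, and each function symbol of arity r contributes N_{k-1}^r new terms at level k: N_k = 1 + N_{k-1} + N_{k-1}^2 + N_{k-1}^2.
N_0 = 1
N_1 = 1 + 1 + 1^2 + 1^2 = 4
Explicitly: e, succ(e), plus(e, e), cons(e, e).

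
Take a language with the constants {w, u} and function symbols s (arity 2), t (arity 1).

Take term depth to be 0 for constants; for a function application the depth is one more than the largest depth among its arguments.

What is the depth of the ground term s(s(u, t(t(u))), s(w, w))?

depth(t(u)) = 1 + depth(u) = 1 + 0 = 1
depth(t(t(u))) = 1 + depth(t(u)) = 1 + 1 = 2
depth(s(u, t(t(u)))) = 1 + max(0, 2) = 3
depth(s(w, w)) = 1 + max(0, 0) = 1
depth(s(s(u, t(t(u))), s(w, w))) = 1 + max(3, 1) = 4

4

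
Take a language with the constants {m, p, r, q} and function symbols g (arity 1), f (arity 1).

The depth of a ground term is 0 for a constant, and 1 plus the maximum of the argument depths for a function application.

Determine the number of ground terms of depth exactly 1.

Write N_k for the number of ground terms of depth ≤ k. A term of depth ≤ k is either a constant or a function symbol applied to arguments of depth ≤ k−1, so N_k = 4 + N_{k-1} + N_{k-1}.
N_0 = 4
N_1 = 4 + 4 + 4 = 12
Terms of depth exactly 1: N_1 − N_0 = 12 − 4 = 8.

8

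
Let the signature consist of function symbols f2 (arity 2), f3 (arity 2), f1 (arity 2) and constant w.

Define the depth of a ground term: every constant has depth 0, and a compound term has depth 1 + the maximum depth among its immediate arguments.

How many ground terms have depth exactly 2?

45

Write N_k for the number of ground terms of depth ≤ k. A term of depth ≤ k is either a constant or a function symbol applied to arguments of depth ≤ k−1, so N_k = 1 + N_{k-1}^2 + N_{k-1}^2 + N_{k-1}^2.
N_0 = 1
N_1 = 1 + 1^2 + 1^2 + 1^2 = 4
N_2 = 1 + 4^2 + 4^2 + 4^2 = 49
Terms of depth exactly 2: N_2 − N_1 = 49 − 4 = 45.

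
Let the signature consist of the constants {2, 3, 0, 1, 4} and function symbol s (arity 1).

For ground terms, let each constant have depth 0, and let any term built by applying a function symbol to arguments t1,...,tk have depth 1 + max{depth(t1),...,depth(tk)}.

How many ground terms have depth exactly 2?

Let N_k = |{terms of depth ≤ k}|. Then N_0 = 5 and N_k = 5 + N_{k-1} for k ≥ 1 (one summand per function symbol, arity giving the exponent).
N_0 = 5
N_1 = 5 + 5 = 10
N_2 = 5 + 10 = 15
Terms of depth exactly 2: N_2 − N_1 = 15 − 10 = 5.

5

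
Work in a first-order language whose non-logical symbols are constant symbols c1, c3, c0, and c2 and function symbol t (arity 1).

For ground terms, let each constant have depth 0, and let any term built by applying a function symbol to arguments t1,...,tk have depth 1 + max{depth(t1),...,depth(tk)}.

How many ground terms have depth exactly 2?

4

Count level by level. With function symbols t/1, the terms of depth ≤ k are the 4 constants together with each function applied to depth-≤(k−1) tuples, so N_k = 4 + N_{k-1}.
N_0 = 4
N_1 = 4 + 4 = 8
N_2 = 4 + 8 = 12
Terms of depth exactly 2: N_2 − N_1 = 12 − 8 = 4.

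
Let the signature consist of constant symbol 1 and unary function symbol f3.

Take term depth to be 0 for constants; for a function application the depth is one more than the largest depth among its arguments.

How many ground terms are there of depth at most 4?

5

Let N_k = |{terms of depth ≤ k}|. Then N_0 = 1 and N_k = 1 + N_{k-1} for k ≥ 1 (one summand per function symbol, arity giving the exponent).
N_0 = 1
N_1 = 1 + 1 = 2
N_2 = 1 + 2 = 3
N_3 = 1 + 3 = 4
N_4 = 1 + 4 = 5
Explicitly: 1, f3(1), f3(f3(1)), f3(f3(f3(1))), f3(f3(f3(f3(1)))).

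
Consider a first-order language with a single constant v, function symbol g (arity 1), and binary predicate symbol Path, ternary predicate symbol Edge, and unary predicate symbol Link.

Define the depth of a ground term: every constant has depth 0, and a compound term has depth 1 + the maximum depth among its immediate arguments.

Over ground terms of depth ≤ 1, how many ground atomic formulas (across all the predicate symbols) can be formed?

14

First count ground terms of depth ≤ 1.
Count level by level. With function symbols g/1, the terms of depth ≤ k are the 1 constant together with each function applied to depth-≤(k−1) tuples, so N_k = 1 + N_{k-1}.
N_0 = 1
N_1 = 1 + 1 = 2
So |H| = 2.
For each predicate symbol, the number of ground atoms is |H| raised to its arity; summing:
  Path: 2^2 = 4;  Edge: 2^3 = 8;  Link: 2
Total ground atoms: 4 + 8 + 2 = 14.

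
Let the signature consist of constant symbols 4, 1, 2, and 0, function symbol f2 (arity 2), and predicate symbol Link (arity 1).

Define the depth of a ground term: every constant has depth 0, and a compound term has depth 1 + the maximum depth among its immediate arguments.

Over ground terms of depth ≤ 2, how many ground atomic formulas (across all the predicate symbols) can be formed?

First count ground terms of depth ≤ 2.
Let N_k count ground terms of depth at most k. Each non-constant term of depth ≤ k is some function symbol applied to depth-≤(k−1) arguments, giving N_k = 4 + N_{k-1}^2.
N_0 = 4
N_1 = 4 + 4^2 = 20
N_2 = 4 + 20^2 = 404
So |H| = 404.
A ground atom is a predicate applied to a tuple of terms from H, so the count is the sum over predicates of |H|^arity:
  Link: 404
Total ground atoms: 404.

404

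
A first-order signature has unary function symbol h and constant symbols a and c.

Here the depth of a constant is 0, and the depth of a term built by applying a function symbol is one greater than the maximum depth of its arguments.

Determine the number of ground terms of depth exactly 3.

2

Write N_k for the number of ground terms of depth ≤ k. A term of depth ≤ k is either a constant or a function symbol applied to arguments of depth ≤ k−1, so N_k = 2 + N_{k-1}.
N_0 = 2
N_1 = 2 + 2 = 4
N_2 = 2 + 4 = 6
N_3 = 2 + 6 = 8
Terms of depth exactly 3: N_3 − N_2 = 8 − 6 = 2.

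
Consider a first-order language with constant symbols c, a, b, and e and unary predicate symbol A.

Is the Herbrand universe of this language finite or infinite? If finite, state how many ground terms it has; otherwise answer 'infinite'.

There are no function symbols, so every ground term is one of the 4 constants.
The Herbrand universe is {c, a, b, e}, which is finite with 4 elements.

4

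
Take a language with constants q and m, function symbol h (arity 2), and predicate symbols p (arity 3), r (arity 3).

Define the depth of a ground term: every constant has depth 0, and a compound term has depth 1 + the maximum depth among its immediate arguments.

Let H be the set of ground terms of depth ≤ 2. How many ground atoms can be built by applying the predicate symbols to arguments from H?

First count ground terms of depth ≤ 2.
Count level by level. With function symbols h/2, the terms of depth ≤ k are the 2 constants together with each function applied to depth-≤(k−1) tuples, so N_k = 2 + N_{k-1}^2.
N_0 = 2
N_1 = 2 + 2^2 = 6
N_2 = 2 + 6^2 = 38
So |H| = 38.
Ground atoms are formed by filling each argument slot of a predicate with a term from H, so an r-ary predicate gives |H|^r atoms:
  p: 38^3 = 54872;  r: 38^3 = 54872
Total ground atoms: 54872 + 54872 = 109744.

109744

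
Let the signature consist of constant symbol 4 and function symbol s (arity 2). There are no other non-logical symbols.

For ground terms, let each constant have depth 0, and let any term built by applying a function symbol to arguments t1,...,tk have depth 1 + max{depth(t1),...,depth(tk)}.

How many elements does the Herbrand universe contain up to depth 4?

Let N_k count ground terms of depth at most k. Each non-constant term of depth ≤ k is some function symbol applied to depth-≤(k−1) arguments, giving N_k = 1 + N_{k-1}^2.
N_0 = 1
N_1 = 1 + 1^2 = 2
N_2 = 1 + 2^2 = 5
N_3 = 1 + 5^2 = 26
N_4 = 1 + 26^2 = 677

677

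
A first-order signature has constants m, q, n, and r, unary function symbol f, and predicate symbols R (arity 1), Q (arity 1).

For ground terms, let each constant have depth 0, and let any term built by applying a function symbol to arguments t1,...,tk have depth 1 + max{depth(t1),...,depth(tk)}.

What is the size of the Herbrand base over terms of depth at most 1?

16

First count ground terms of depth ≤ 1.
Let N_k count ground terms of depth at most k. Each non-constant term of depth ≤ k is some function symbol applied to depth-≤(k−1) arguments, giving N_k = 4 + N_{k-1}.
N_0 = 4
N_1 = 4 + 4 = 8
Explicitly: m, q, n, r, f(m), f(q), f(n), f(r).
So |H| = 8.
A ground atom is a predicate applied to a tuple of terms from H, so the count is the sum over predicates of |H|^arity:
  R: 8;  Q: 8
Total ground atoms: 8 + 8 = 16.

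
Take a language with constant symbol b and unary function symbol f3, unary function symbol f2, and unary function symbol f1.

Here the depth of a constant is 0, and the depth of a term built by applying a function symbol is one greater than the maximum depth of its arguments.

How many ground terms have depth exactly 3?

27

Let N_k count ground terms of depth at most k. Each non-constant term of depth ≤ k is some function symbol applied to depth-≤(k−1) arguments, giving N_k = 1 + N_{k-1} + N_{k-1} + N_{k-1}.
N_0 = 1
N_1 = 1 + 1 + 1 + 1 = 4
N_2 = 1 + 4 + 4 + 4 = 13
N_3 = 1 + 13 + 13 + 13 = 40
Terms of depth exactly 3: N_3 − N_2 = 40 − 13 = 27.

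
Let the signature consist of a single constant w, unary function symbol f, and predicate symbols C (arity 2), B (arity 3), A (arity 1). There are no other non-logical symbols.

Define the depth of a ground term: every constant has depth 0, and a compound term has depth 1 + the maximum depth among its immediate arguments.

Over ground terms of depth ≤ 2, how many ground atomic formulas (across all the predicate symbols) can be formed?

First count ground terms of depth ≤ 2.
Count level by level. With function symbols f/1, the terms of depth ≤ k are the 1 constant together with each function applied to depth-≤(k−1) tuples, so N_k = 1 + N_{k-1}.
N_0 = 1
N_1 = 1 + 1 = 2
N_2 = 1 + 2 = 3
So |H| = 3.
Each predicate of arity r yields |H|^r ground atoms (one per choice of an r-tuple from H):
  C: 3^2 = 9;  B: 3^3 = 27;  A: 3
Total ground atoms: 9 + 27 + 3 = 39.

39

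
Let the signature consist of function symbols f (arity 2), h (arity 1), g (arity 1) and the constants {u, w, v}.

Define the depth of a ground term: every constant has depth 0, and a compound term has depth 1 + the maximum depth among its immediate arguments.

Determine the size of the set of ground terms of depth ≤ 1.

18

Let N_k = |{terms of depth ≤ k}|. Then N_0 = 3 and N_k = 3 + N_{k-1}^2 + N_{k-1} + N_{k-1} for k ≥ 1 (one summand per function symbol, arity giving the exponent).
N_0 = 3
N_1 = 3 + 3^2 + 3 + 3 = 18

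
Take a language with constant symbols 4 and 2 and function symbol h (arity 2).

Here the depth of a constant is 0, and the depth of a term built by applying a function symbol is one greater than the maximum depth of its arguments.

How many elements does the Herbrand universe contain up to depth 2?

38

If N_k denotes the number of depth-≤k ground terms, the 2 constants give N_0 = 2, and each function symbol of arity r contributes N_{k-1}^r new terms at level k: N_k = 2 + N_{k-1}^2.
N_0 = 2
N_1 = 2 + 2^2 = 6
N_2 = 2 + 6^2 = 38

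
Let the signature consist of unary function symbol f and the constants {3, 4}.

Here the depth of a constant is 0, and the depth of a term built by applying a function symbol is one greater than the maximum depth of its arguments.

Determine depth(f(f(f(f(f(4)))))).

5

depth(f(4)) = 1 + depth(4) = 1 + 0 = 1
depth(f(f(4))) = 1 + depth(f(4)) = 1 + 1 = 2
depth(f(f(f(4)))) = 1 + depth(f(f(4))) = 1 + 2 = 3
depth(f(f(f(f(4))))) = 1 + depth(f(f(f(4)))) = 1 + 3 = 4
depth(f(f(f(f(f(4)))))) = 1 + depth(f(f(f(f(4))))) = 1 + 4 = 5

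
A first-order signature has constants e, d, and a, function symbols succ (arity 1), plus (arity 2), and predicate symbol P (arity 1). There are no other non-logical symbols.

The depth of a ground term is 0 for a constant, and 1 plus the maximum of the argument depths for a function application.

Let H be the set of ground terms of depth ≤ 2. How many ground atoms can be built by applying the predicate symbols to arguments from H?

First count ground terms of depth ≤ 2.
Let N_k count ground terms of depth at most k. Each non-constant term of depth ≤ k is some function symbol applied to depth-≤(k−1) arguments, giving N_k = 3 + N_{k-1} + N_{k-1}^2.
N_0 = 3
N_1 = 3 + 3 + 3^2 = 15
N_2 = 3 + 15 + 15^2 = 243
So |H| = 243.
For each predicate symbol, the number of ground atoms is |H| raised to its arity; summing:
  P: 243
Total ground atoms: 243.

243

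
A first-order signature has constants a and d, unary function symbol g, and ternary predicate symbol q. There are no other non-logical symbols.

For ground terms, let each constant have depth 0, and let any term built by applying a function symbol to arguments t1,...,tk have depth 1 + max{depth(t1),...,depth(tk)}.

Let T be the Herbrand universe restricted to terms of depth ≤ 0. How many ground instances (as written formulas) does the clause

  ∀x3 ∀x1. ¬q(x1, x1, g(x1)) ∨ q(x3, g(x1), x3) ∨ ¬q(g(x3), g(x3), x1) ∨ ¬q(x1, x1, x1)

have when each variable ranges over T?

Ground terms of depth ≤ 0:
  Let N_k count ground terms of depth at most k. Each non-constant term of depth ≤ k is some function symbol applied to depth-≤(k−1) arguments, giving N_k = 2 + N_{k-1}.
  N_0 = 2
  Explicitly: a, d.
So there are 2 ground terms available for substitution.
Each of x3, x1 ranges independently over the available ground terms, and distinct assignments produce distinct instances.
Number of ground instances = 2^2 = 4.

4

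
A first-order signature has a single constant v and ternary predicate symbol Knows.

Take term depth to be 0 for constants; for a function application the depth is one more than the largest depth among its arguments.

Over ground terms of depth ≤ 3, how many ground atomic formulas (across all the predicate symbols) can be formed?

First count ground terms of depth ≤ 3.
With no function symbols every ground term is a constant, so there is exactly 1 ground term at every depth bound.
N_0 = 1
N_1 = 1
N_2 = 1
N_3 = 1
Explicitly: v.
So |H| = 1.
Ground atoms are formed by filling each argument slot of a predicate with a term from H, so an r-ary predicate gives |H|^r atoms:
  Knows: 1^3 = 1
Total ground atoms: 1.

1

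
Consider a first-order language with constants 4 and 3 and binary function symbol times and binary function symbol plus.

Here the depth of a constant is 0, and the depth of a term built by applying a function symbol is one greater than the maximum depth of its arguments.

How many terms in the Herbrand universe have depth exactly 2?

Let N_k count ground terms of depth at most k. Each non-constant term of depth ≤ k is some function symbol applied to depth-≤(k−1) arguments, giving N_k = 2 + N_{k-1}^2 + N_{k-1}^2.
N_0 = 2
N_1 = 2 + 2^2 + 2^2 = 10
N_2 = 2 + 10^2 + 10^2 = 202
Terms of depth exactly 2: N_2 − N_1 = 202 − 10 = 192.

192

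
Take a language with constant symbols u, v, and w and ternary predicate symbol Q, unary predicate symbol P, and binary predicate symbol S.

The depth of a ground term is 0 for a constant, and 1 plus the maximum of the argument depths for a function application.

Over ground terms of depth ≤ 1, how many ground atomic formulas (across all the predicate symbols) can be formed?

First count ground terms of depth ≤ 1.
With no function symbols every ground term is a constant, so there are exactly 3 ground terms at every depth bound.
N_0 = 3
N_1 = 3
So |H| = 3.
A ground atom is a predicate applied to a tuple of terms from H, so the count is the sum over predicates of |H|^arity:
  Q: 3^3 = 27;  P: 3;  S: 3^2 = 9
Total ground atoms: 27 + 3 + 9 = 39.

39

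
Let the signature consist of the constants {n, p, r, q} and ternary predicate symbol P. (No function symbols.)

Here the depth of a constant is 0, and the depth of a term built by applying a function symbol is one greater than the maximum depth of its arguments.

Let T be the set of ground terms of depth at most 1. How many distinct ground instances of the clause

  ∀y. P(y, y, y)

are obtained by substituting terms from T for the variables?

4

Ground terms of depth ≤ 1:
  With no function symbols every ground term is a constant, so there are exactly 4 ground terms at every depth bound.
  N_0 = 4
  N_1 = 4
So there are 4 ground terms available for substitution.
The variable y ranges independently over the available ground terms, and distinct assignments produce distinct instances.
Number of ground instances = 4.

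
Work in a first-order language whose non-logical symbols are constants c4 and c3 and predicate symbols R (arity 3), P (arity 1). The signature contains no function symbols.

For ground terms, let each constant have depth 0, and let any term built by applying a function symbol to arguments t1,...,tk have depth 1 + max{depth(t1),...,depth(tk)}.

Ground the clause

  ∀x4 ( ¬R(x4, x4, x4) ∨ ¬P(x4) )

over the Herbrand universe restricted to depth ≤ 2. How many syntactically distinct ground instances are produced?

2

Ground terms of depth ≤ 2:
  With no function symbols every ground term is a constant, so there are exactly 2 ground terms at every depth bound.
  N_0 = 2
  N_1 = 2
  N_2 = 2
  Explicitly: c4, c3.
So there are 2 ground terms available for substitution.
The variable x4 ranges independently over the available ground terms, and distinct assignments produce distinct instances.
Number of ground instances = 2.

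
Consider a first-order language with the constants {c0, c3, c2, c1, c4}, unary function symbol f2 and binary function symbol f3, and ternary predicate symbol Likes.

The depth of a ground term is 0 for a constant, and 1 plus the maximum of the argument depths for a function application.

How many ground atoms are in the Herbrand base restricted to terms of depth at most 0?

125

First count ground terms of depth ≤ 0.
Write N_k for the number of ground terms of depth ≤ k. A term of depth ≤ k is either a constant or a function symbol applied to arguments of depth ≤ k−1, so N_k = 5 + N_{k-1} + N_{k-1}^2.
N_0 = 5
Explicitly: c0, c3, c2, c1, c4.
So |H| = 5.
Ground atoms are formed by filling each argument slot of a predicate with a term from H, so an r-ary predicate gives |H|^r atoms:
  Likes: 5^3 = 125
Total ground atoms: 125.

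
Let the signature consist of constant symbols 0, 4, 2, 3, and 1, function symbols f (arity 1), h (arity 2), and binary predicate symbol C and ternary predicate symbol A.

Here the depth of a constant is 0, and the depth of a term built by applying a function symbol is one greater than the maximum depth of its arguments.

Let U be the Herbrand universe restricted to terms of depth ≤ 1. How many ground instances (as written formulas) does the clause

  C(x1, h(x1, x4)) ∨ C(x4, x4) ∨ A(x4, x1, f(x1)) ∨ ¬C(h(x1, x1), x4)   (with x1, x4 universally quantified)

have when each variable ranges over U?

Ground terms of depth ≤ 1:
  Let N_k = |{terms of depth ≤ k}|. Then N_0 = 5 and N_k = 5 + N_{k-1} + N_{k-1}^2 for k ≥ 1 (one summand per function symbol, arity giving the exponent).
  N_0 = 5
  N_1 = 5 + 5 + 5^2 = 35
So there are 35 ground terms available for substitution.
Each of x1, x4 ranges independently over the available ground terms, and distinct assignments produce distinct instances.
Number of ground instances = 35^2 = 1225.

1225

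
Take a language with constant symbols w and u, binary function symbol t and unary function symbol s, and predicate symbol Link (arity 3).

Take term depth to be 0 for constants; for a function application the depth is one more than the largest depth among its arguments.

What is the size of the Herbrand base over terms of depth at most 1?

First count ground terms of depth ≤ 1.
Write N_k for the number of ground terms of depth ≤ k. A term of depth ≤ k is either a constant or a function symbol applied to arguments of depth ≤ k−1, so N_k = 2 + N_{k-1}^2 + N_{k-1}.
N_0 = 2
N_1 = 2 + 2^2 + 2 = 8
Explicitly: w, u, t(w, w), t(w, u), t(u, w), t(u, u), s(w), s(u).
So |H| = 8.
A ground atom is a predicate applied to a tuple of terms from H, so the count is the sum over predicates of |H|^arity:
  Link: 8^3 = 512
Total ground atoms: 512.

512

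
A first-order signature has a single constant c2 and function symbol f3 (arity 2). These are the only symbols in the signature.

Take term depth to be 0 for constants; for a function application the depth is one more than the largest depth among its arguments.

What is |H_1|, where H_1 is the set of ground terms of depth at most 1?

2

If N_k denotes the number of depth-≤k ground terms, the 1 constant gives N_0 = 1, and each function symbol of arity r contributes N_{k-1}^r new terms at level k: N_k = 1 + N_{k-1}^2.
N_0 = 1
N_1 = 1 + 1^2 = 2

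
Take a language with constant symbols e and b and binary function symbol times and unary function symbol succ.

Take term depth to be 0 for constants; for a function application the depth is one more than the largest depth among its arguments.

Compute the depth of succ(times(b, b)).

depth(times(b, b)) = 1 + max(0, 0) = 1
depth(succ(times(b, b))) = 1 + depth(times(b, b)) = 1 + 1 = 2

2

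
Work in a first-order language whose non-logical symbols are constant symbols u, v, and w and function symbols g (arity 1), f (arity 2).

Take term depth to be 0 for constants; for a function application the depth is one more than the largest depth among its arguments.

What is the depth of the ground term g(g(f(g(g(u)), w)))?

5

depth(g(u)) = 1 + depth(u) = 1 + 0 = 1
depth(g(g(u))) = 1 + depth(g(u)) = 1 + 1 = 2
depth(f(g(g(u)), w)) = 1 + max(2, 0) = 3
depth(g(f(g(g(u)), w))) = 1 + depth(f(g(g(u)), w)) = 1 + 3 = 4
depth(g(g(f(g(g(u)), w)))) = 1 + depth(g(f(g(g(u)), w))) = 1 + 4 = 5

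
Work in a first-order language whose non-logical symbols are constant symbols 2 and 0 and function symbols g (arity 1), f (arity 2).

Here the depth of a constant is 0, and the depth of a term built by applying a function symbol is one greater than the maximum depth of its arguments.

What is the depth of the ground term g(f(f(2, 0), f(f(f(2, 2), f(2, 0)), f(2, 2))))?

5

depth(f(2, 0)) = 1 + max(0, 0) = 1
depth(f(2, 2)) = 1 + max(0, 0) = 1
depth(f(f(2, 2), f(2, 0))) = 1 + max(1, 1) = 2
depth(f(f(f(2, 2), f(2, 0)), f(2, 2))) = 1 + max(2, 1) = 3
depth(f(f(2, 0), f(f(f(2, 2), f(2, 0)), f(2, 2)))) = 1 + max(1, 3) = 4
depth(g(f(f(2, 0), f(f(f(2, 2), f(2, 0)), f(2, 2))))) = 1 + depth(f(f(2, 0), f(f(f(2, 2), f(2, 0)), f(2, 2)))) = 1 + 4 = 5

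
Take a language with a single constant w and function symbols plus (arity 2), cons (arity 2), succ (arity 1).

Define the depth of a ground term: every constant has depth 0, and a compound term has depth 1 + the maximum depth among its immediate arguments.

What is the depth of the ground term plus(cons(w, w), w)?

depth(cons(w, w)) = 1 + max(0, 0) = 1
depth(plus(cons(w, w), w)) = 1 + max(1, 0) = 2

2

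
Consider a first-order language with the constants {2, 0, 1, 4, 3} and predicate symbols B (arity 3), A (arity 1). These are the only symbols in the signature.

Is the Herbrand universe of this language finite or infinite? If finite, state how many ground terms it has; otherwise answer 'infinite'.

5

There are no function symbols, so every ground term is one of the 5 constants.
The Herbrand universe is {2, 0, 1, 4, 3}, which is finite with 5 elements.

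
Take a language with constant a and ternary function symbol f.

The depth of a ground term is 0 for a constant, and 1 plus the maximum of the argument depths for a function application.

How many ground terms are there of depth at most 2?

Let N_k = |{terms of depth ≤ k}|. Then N_0 = 1 and N_k = 1 + N_{k-1}^3 for k ≥ 1 (one summand per function symbol, arity giving the exponent).
N_0 = 1
N_1 = 1 + 1^3 = 2
N_2 = 1 + 2^3 = 9
Explicitly: a, f(a, a, a), f(a, a, f(a, a, a)), f(a, f(a, a, a), a), f(a, f(a, a, a), f(a, a, a)), f(f(a, a, a), a, a), f(f(a, a, a), a, f(a, a, a)), f(f(a, a, a), f(a, a, a), a), f(f(a, a, a), f(a, a, a), f(a, a, a)).

9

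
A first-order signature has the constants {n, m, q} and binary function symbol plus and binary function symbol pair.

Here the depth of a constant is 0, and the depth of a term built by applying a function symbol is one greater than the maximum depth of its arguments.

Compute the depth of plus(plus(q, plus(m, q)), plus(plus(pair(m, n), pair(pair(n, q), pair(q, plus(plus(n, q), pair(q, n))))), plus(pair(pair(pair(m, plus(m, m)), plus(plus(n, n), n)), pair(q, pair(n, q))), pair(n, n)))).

7

depth(plus(m, q)) = 1 + max(0, 0) = 1
depth(plus(q, plus(m, q))) = 1 + max(0, 1) = 2
depth(pair(m, n)) = 1 + max(0, 0) = 1
depth(pair(n, q)) = 1 + max(0, 0) = 1
depth(plus(n, q)) = 1 + max(0, 0) = 1
depth(pair(q, n)) = 1 + max(0, 0) = 1
depth(plus(plus(n, q), pair(q, n))) = 1 + max(1, 1) = 2
depth(pair(q, plus(plus(n, q), pair(q, n)))) = 1 + max(0, 2) = 3
depth(pair(pair(n, q), pair(q, plus(plus(n, q), pair(q, n))))) = 1 + max(1, 3) = 4
depth(plus(pair(m, n), pair(pair(n, q), pair(q, plus(plus(n, q), pair(q, n)))))) = 1 + max(1, 4) = 5
depth(plus(m, m)) = 1 + max(0, 0) = 1
depth(pair(m, plus(m, m))) = 1 + max(0, 1) = 2
depth(plus(n, n)) = 1 + max(0, 0) = 1
depth(plus(plus(n, n), n)) = 1 + max(1, 0) = 2
depth(pair(pair(m, plus(m, m)), plus(plus(n, n), n))) = 1 + max(2, 2) = 3
depth(pair(q, pair(n, q))) = 1 + max(0, 1) = 2
depth(pair(pair(pair(m, plus(m, m)), plus(plus(n, n), n)), pair(q, pair(n, q)))) = 1 + max(3, 2) = 4
depth(pair(n, n)) = 1 + max(0, 0) = 1
depth(plus(pair(pair(pair(m, plus(m, m)), plus(plus(n, n), n)), pair(q, pair(n, q))), pair(n, n))) = 1 + max(4, 1) = 5
depth(plus(plus(pair(m, n), pair(pair(n, q), pair(q, plus(plus(n, q), pair(q, n))))), plus(pair(pair(pair(m, plus(m, m)), plus(plus(n, n), n)), pair(q, pair(n, q))), pair(n, n)))) = 1 + max(5, 5) = 6
depth(plus(plus(q, plus(m, q)), plus(plus(pair(m, n), pair(pair(n, q), pair(q, plus(plus(n, q), pair(q, n))))), plus(pair(pair(pair(m, plus(m, m)), plus(plus(n, n), n)), pair(q, pair(n, q))), pair(n, n))))) = 1 + max(2, 6) = 7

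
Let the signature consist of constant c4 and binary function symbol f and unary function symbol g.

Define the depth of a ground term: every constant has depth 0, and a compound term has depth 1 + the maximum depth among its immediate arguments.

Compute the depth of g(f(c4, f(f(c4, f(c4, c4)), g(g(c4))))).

5

depth(f(c4, c4)) = 1 + max(0, 0) = 1
depth(f(c4, f(c4, c4))) = 1 + max(0, 1) = 2
depth(g(c4)) = 1 + depth(c4) = 1 + 0 = 1
depth(g(g(c4))) = 1 + depth(g(c4)) = 1 + 1 = 2
depth(f(f(c4, f(c4, c4)), g(g(c4)))) = 1 + max(2, 2) = 3
depth(f(c4, f(f(c4, f(c4, c4)), g(g(c4))))) = 1 + max(0, 3) = 4
depth(g(f(c4, f(f(c4, f(c4, c4)), g(g(c4)))))) = 1 + depth(f(c4, f(f(c4, f(c4, c4)), g(g(c4))))) = 1 + 4 = 5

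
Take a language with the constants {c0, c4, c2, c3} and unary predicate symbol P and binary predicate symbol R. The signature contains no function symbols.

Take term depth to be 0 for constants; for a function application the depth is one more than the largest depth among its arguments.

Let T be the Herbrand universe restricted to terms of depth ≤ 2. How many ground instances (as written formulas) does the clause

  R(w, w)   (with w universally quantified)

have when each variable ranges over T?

Ground terms of depth ≤ 2:
  With no function symbols every ground term is a constant, so there are exactly 4 ground terms at every depth bound.
  N_0 = 4
  N_1 = 4
  N_2 = 4
So there are 4 ground terms available for substitution.
The body mentions the single quantified variable w; since ground terms form a free algebra, no two substitutions collapse to the same formula.
Number of ground instances = 4.

4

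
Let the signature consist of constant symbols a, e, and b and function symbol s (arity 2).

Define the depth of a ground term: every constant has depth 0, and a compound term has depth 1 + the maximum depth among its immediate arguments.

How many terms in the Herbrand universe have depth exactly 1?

9

Let N_k count ground terms of depth at most k. Each non-constant term of depth ≤ k is some function symbol applied to depth-≤(k−1) arguments, giving N_k = 3 + N_{k-1}^2.
N_0 = 3
N_1 = 3 + 3^2 = 12
Terms of depth exactly 1: N_1 − N_0 = 12 − 3 = 9.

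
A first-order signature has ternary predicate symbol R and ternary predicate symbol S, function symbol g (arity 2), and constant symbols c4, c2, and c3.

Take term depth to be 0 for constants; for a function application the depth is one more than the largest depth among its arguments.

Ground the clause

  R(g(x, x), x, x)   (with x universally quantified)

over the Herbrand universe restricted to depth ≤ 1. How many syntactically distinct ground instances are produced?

12

Ground terms of depth ≤ 1:
  Count level by level. With function symbols g/2, the terms of depth ≤ k are the 3 constants together with each function applied to depth-≤(k−1) tuples, so N_k = 3 + N_{k-1}^2.
  N_0 = 3
  N_1 = 3 + 3^2 = 12
  Explicitly: c4, c2, c3, g(c4, c4), g(c4, c2), g(c4, c3), g(c2, c4), g(c2, c2), g(c2, c3), g(c3, c4), g(c3, c2), g(c3, c3).
So there are 12 ground terms available for substitution.
The variable x ranges independently over the available ground terms, and distinct assignments produce distinct instances.
Number of ground instances = 12.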